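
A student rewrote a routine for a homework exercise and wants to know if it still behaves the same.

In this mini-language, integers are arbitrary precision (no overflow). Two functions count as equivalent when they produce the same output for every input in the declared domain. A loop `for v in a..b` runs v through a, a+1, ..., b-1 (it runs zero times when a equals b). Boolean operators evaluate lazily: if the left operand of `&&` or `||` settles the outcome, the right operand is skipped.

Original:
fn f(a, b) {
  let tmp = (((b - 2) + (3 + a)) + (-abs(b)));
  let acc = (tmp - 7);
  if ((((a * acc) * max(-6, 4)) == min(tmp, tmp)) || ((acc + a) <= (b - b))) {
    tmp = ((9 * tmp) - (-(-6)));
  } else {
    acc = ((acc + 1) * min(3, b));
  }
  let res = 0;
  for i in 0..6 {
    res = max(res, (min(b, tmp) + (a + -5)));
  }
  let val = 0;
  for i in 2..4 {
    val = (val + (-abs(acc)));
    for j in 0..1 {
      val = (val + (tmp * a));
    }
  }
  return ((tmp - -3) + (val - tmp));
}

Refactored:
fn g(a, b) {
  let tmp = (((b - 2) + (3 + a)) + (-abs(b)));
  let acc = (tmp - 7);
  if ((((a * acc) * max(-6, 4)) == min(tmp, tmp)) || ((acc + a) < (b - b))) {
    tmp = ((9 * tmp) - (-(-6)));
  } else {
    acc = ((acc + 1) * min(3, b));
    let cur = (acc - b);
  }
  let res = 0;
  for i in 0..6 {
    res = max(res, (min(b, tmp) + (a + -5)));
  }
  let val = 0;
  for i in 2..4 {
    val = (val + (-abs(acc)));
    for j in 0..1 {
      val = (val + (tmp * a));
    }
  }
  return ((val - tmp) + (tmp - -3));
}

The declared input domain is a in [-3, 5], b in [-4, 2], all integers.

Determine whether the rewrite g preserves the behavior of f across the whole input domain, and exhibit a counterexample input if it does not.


These are not equivalent — on a=3, b=0 the outputs split (177 vs 27).
f: tmp := 4 | acc := -3 | ((((a * acc) * max(-6, 4)) == min(tmp, tmp)) || ((acc + a) <= (b - b))): true | tmp := 30 | res := 0 | iter i=0: | res := 0 | iter i=1: | res := 0 | iter i=2: | res := 0 | iter i=3: | res := 0 | iter i=4: | res := 0 | iter i=5: | res := 0 | val := 0 | iter i=2: | val := -3 | iter j=0: | val := 87 | iter i=3: | val := 84 | iter j=0: | val := 174 | result 177
g: tmp := 4 | acc := -3 | ((((a * acc) * max(-6, 4)) == min(tmp, tmp)) || ((acc + a) < (b - b))): false | acc := 0 | cur := 0 | res := 0 | iter i=0: | res := 0 | iter i=1: | res := 0 | iter i=2: | res := 0 | iter i=3: | res := 0 | iter i=4: | res := 0 | iter i=5: | res := 0 | val := 0 | iter i=2: | val := 0 | iter j=0: | val := 12 | iter i=3: | val := 12 | iter j=0: | val := 24 | result 27
verdict: not equivalent; witness: a=3, b=0


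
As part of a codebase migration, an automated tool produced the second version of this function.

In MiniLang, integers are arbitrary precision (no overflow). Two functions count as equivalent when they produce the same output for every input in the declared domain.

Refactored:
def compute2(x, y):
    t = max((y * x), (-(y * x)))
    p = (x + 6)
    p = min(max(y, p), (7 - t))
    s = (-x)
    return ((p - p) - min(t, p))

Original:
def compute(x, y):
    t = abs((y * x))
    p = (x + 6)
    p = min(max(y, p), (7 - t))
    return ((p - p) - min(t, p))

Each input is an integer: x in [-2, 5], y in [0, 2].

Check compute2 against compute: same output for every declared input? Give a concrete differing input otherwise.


This is a faithful refactor — arithmetic usage differs, statement counts differ, min/max/abs usage differs, local variable names differ, but the computed results match everywhere.
Spot check at x=5, y=0 — compute: t := 0 | p := 11 | p := 7 | result 0. compute2: t := 0 | p := 11 | p := 7 | s := -5 | result 0. Both give 0.
Every one of the 24 inputs gives matching results.
verdict: equivalent


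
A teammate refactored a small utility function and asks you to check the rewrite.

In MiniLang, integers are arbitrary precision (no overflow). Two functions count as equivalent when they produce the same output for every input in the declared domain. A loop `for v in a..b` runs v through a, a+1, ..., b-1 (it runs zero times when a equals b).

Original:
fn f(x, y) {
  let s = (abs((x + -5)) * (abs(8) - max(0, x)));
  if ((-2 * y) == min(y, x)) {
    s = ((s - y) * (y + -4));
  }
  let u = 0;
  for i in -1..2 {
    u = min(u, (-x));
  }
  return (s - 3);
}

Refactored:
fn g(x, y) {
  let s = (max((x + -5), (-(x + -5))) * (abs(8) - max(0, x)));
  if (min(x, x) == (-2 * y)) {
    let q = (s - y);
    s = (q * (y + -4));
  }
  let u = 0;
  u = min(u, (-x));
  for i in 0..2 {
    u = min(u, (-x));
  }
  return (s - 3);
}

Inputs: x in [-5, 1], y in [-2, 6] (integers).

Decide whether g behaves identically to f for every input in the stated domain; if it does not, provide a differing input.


Evaluate both at x=1, y=0.
f: s becomes 28; next ((-2 * y) == min(y, x)) evaluates to true; next s becomes -112; next u becomes 0; next at i=-1:; next u becomes -1; next at i=0:; next u becomes -1; next at i=1:; next u becomes -1; next final value -115
g: s becomes 28; next (min(x, x) == (-2 * y)) evaluates to false; next u becomes 0; next u becomes -1; next at i=0:; next u becomes -1; next at i=1:; next u becomes -1; next final value 25
-115 vs 25 — the two versions disagree here.
verdict: not equivalent; witness: x=1, y=0


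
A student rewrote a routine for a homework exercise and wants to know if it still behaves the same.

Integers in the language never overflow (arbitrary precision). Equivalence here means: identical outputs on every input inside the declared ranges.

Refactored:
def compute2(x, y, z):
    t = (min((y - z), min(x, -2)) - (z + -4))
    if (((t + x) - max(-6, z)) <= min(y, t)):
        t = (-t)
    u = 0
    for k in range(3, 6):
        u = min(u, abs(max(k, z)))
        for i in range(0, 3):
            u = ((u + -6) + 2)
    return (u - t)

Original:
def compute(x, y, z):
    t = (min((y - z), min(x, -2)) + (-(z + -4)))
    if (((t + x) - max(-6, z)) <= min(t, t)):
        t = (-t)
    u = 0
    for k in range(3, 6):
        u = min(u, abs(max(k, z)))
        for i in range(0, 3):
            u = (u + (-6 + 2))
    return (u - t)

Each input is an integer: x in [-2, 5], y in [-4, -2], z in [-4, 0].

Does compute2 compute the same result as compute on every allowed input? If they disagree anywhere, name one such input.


At x=-2, y=-4, z=-2: compute gives -32, compute2 gives -40.
verdict: not equivalent; witness: x=-2, y=-4, z=-2


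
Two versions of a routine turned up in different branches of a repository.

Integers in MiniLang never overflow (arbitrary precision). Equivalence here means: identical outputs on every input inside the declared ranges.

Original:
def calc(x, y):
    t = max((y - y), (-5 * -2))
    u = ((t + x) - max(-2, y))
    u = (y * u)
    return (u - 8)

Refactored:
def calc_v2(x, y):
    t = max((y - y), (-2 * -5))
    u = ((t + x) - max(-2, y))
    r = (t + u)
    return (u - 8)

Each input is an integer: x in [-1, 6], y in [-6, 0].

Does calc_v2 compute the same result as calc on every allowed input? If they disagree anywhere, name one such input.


These are not equivalent — on x=-1, y=-6 the outputs split (-74 vs 3).
calc: t=10, then u=11, then u=-66, then returns -74
calc_v2: t=10, then u=11, then r=21, then returns 3
verdict: not equivalent; witness: x=-1, y=-6


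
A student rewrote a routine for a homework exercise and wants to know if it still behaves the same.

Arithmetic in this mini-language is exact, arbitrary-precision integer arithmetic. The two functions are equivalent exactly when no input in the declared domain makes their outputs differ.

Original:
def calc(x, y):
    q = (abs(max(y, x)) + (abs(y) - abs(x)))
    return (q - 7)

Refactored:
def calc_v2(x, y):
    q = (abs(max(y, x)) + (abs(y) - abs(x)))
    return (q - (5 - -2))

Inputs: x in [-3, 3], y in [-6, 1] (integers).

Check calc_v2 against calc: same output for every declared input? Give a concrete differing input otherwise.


Behavior is preserved: although arithmetic usage differs; and constant usage differs, the outputs never diverge.
One worked example (x=2, y=-6) — calc: q becomes 6; next final value -1; calc_v2: q becomes 6; next final value -1; agreement on -1.
An exhaustive pass over the 56 declared inputs shows identical outputs.
verdict: equivalent


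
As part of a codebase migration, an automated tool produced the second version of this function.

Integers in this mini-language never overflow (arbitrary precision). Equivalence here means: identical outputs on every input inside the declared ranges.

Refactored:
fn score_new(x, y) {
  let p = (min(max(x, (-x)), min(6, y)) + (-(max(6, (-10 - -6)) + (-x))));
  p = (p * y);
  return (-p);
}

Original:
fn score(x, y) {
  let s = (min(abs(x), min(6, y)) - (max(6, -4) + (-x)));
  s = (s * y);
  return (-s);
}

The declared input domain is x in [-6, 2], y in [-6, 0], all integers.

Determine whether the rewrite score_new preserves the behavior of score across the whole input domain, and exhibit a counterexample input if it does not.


The two are interchangeable: arithmetic usage differs; and constant usage differs; and min/max/abs usage differs; and local variable names differ, and every declared input agrees.
One worked example (x=-5, y=-3) — score: s=-14, then s=42, then returns -42; score_new: p=-14, then p=42, then returns -42; agreement on -42.
An exhaustive pass over the 63 declared inputs shows identical outputs.
verdict: equivalent


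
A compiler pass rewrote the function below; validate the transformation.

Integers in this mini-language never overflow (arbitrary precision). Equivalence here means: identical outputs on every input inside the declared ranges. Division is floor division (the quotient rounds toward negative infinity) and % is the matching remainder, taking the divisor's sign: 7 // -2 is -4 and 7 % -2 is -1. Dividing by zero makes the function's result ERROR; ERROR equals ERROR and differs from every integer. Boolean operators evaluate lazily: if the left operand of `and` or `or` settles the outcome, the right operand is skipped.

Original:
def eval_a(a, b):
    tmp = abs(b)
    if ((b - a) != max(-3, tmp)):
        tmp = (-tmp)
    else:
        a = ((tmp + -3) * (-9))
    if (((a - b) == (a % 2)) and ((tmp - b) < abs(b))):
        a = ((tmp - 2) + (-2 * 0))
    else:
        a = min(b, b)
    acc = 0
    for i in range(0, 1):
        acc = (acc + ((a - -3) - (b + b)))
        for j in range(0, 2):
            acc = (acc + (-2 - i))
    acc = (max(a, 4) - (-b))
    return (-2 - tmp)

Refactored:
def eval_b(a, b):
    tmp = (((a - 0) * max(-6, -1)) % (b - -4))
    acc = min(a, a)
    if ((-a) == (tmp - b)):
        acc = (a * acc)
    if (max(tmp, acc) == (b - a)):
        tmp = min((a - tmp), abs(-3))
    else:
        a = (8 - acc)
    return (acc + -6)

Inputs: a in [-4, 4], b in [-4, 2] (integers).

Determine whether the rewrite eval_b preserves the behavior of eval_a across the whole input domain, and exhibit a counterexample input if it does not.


Input a=-4, b=-4: 2 from eval_a versus ERROR from eval_b.
verdict: not equivalent; witness: a=-4, b=-4


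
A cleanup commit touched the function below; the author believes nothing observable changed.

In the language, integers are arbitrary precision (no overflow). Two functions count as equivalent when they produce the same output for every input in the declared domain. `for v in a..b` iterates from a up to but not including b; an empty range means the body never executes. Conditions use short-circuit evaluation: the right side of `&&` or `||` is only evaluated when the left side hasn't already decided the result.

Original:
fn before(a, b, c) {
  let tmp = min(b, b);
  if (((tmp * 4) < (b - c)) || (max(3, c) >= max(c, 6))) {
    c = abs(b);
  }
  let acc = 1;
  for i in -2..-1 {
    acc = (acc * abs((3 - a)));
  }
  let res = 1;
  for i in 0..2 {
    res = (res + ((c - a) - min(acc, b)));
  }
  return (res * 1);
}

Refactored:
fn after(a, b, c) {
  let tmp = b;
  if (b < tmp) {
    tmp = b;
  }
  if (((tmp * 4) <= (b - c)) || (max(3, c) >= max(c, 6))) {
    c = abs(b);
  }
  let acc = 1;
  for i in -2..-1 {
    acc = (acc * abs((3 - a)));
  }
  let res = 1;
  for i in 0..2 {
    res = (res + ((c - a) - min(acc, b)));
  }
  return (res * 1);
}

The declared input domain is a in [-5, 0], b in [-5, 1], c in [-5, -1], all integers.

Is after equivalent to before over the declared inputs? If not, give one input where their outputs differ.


Input a=-5, b=1, c=-3: 3 from before versus 11 from after.
verdict: not equivalent; witness: a=-5, b=1, c=-3


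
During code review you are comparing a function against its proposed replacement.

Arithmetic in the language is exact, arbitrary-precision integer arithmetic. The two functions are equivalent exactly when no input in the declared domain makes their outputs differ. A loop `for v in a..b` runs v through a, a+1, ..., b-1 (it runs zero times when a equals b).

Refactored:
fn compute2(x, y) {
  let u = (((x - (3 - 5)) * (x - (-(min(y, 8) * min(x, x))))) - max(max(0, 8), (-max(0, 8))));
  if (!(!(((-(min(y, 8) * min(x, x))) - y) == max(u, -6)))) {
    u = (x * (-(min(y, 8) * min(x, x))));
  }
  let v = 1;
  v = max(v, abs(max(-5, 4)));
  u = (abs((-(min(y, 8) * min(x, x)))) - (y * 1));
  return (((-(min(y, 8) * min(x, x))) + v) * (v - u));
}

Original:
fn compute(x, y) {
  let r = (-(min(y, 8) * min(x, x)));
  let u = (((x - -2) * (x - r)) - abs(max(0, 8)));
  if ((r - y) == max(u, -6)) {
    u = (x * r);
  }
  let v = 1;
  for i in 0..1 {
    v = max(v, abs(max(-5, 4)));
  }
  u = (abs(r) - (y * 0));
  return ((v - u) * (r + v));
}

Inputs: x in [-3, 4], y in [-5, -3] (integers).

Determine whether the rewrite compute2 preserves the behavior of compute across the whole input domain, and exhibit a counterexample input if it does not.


Evaluate both at x=-3, y=-5.
compute: r = -15; u = -20; ((r - y) == max(u, -6)) -> false; v = 1; [i=0]; v = 4; u = 15; return 121
compute2: u = -20; (!(!(((-(min(y, 8) * min(x, x))) - y) == max(u, -6)))) -> false; v = 1; v = 4; u = 20; return 176
121 != 176, so the rewrite changes behavior.
verdict: not equivalent; witness: x=-3, y=-5


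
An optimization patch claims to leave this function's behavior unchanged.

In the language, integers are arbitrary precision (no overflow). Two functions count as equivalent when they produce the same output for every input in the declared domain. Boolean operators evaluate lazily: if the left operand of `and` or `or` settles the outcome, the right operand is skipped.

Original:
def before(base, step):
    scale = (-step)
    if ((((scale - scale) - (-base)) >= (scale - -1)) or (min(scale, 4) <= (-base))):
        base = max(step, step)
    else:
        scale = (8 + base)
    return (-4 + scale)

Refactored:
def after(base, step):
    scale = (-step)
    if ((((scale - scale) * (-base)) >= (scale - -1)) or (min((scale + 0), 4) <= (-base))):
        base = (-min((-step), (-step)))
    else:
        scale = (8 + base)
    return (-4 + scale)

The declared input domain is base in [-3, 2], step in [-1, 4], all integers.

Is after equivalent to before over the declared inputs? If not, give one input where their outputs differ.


These are not equivalent — on base=1, step=0 the outputs split (-4 vs 5).
before: scale = 0; ((((scale - scale) - (-base)) >= (scale - -1)) or (min(scale, 4) <= (-base))) -> true; base = 0; return -4
after: scale = 0; ((((scale - scale) * (-base)) >= (scale - -1)) or (min((scale + 0), 4) <= (-base))) -> false; scale = 9; return 5
verdict: not equivalent; witness: base=1, step=0


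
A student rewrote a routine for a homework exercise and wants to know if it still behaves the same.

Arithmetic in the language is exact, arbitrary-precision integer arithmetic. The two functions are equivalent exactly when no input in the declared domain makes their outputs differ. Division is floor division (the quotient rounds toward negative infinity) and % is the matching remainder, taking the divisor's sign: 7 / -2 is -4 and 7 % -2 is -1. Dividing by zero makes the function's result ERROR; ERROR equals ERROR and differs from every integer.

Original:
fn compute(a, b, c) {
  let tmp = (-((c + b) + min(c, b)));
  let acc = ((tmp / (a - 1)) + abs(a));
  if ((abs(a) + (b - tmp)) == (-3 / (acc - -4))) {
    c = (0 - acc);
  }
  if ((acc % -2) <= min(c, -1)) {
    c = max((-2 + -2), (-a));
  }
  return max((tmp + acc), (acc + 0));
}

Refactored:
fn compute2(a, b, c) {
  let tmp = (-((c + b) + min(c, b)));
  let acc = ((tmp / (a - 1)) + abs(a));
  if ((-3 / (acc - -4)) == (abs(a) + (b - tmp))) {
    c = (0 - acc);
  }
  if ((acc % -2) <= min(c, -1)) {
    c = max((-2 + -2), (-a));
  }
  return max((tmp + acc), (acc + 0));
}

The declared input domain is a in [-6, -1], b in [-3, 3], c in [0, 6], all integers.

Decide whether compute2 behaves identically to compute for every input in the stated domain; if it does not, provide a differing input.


The two versions differ — the changes include same computation, different form.
One worked example (a=-6, b=3, c=6) — compute: tmp becomes -12; next acc becomes 7; next ((abs(a) + (b - tmp)) == (-3 / (acc - -4))) evaluates to false; next ((acc % -2) <= min(c, -1)) evaluates to true; next c becomes 6; next final value 7; compute2: tmp becomes -12; next acc becomes 7; next ((-3 / (acc - -4)) == (abs(a) + (b - tmp))) evaluates to false; next ((acc % -2) <= min(c, -1)) evaluates to true; next c becomes 6; next final value 7; agreement on 7.
Every one of the 294 inputs gives matching results.
verdict: equivalent


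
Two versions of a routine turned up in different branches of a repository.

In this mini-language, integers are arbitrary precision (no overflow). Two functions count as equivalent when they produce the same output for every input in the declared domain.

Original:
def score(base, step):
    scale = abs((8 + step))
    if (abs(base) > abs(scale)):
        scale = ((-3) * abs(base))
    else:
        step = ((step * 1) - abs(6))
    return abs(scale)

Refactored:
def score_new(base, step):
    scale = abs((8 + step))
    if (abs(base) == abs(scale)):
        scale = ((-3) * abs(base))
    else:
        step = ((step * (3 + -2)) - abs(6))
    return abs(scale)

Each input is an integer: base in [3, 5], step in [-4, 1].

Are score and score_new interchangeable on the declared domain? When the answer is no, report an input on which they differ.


Take base=4, step=-4.
score: scale = 4; (abs(base) > abs(scale)) -> false; step = -10; return 4
score_new: scale = 4; (abs(base) == abs(scale)) -> true; scale = -12; return 12
4 and 12 differ, so these are not the same function on this domain.
verdict: not equivalent; witness: base=4, step=-4


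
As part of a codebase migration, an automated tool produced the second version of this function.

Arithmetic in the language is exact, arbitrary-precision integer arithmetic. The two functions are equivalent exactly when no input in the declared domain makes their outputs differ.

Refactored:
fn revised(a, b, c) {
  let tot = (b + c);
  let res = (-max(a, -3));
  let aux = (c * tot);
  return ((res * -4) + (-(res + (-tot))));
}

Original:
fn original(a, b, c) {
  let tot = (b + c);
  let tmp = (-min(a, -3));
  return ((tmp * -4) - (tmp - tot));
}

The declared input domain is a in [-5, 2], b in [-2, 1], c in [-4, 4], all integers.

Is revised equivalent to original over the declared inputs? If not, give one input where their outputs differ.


Consider the input a=-5, b=-2, c=-4.
original: tot := -6 | tmp := 5 | result -31
revised: tot := -6 | res := 3 | aux := 24 | result -21
-31 != -21, so the rewrite changes behavior.
verdict: not equivalent; witness: a=-5, b=-2, c=-4


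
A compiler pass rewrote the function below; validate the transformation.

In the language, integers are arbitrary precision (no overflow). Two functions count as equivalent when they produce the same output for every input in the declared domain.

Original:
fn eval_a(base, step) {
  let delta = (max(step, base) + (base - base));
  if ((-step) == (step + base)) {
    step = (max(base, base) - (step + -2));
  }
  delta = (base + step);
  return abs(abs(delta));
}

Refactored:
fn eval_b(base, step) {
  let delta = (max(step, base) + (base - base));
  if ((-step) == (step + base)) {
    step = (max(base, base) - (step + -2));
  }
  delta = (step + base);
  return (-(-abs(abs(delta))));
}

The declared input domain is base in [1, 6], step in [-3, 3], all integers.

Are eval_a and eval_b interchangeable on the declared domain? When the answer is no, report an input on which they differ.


Although same computation, different form, 42/42 inputs agree.
verdict: equivalent


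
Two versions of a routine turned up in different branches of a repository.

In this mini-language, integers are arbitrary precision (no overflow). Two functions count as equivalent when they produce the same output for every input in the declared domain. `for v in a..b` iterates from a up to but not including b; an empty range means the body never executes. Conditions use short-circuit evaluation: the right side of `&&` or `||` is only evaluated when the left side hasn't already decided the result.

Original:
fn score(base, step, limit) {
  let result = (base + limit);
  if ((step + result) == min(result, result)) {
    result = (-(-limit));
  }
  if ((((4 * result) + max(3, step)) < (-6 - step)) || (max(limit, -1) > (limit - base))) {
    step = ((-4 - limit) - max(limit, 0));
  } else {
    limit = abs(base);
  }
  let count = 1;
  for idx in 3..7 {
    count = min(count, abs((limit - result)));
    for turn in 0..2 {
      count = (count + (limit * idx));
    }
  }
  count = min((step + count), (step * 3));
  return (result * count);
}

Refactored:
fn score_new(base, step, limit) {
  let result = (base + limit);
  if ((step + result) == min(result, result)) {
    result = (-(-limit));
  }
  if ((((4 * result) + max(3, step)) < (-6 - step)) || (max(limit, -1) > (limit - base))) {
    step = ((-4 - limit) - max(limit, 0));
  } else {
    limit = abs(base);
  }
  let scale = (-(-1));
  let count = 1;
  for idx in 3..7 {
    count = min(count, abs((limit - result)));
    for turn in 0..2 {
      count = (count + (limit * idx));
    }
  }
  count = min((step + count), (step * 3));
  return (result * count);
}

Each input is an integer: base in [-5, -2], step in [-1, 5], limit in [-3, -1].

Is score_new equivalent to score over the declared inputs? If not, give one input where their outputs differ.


Although local variable names differ; and statement counts differ; and constant usage differs, 84/84 inputs agree.
verdict: equivalent


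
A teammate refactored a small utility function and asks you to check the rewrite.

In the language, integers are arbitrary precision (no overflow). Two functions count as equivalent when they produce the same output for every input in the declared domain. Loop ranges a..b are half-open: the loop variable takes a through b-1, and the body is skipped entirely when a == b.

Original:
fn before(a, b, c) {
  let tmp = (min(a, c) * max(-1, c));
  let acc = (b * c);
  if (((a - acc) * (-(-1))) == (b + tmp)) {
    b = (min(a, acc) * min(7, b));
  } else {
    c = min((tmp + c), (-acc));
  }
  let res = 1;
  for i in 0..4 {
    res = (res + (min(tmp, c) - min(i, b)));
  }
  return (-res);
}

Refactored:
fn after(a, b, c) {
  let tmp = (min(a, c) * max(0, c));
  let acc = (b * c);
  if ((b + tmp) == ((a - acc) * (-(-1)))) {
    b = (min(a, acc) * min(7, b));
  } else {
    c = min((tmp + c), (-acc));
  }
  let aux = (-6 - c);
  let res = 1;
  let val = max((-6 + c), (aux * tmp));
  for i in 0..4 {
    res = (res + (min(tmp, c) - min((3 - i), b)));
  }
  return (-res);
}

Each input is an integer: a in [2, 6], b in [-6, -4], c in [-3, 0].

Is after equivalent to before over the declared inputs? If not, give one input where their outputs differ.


Input a=4, b=-4, c=-2: 15 from before versus -57 from after.
verdict: not equivalent; witness: a=4, b=-4, c=-2


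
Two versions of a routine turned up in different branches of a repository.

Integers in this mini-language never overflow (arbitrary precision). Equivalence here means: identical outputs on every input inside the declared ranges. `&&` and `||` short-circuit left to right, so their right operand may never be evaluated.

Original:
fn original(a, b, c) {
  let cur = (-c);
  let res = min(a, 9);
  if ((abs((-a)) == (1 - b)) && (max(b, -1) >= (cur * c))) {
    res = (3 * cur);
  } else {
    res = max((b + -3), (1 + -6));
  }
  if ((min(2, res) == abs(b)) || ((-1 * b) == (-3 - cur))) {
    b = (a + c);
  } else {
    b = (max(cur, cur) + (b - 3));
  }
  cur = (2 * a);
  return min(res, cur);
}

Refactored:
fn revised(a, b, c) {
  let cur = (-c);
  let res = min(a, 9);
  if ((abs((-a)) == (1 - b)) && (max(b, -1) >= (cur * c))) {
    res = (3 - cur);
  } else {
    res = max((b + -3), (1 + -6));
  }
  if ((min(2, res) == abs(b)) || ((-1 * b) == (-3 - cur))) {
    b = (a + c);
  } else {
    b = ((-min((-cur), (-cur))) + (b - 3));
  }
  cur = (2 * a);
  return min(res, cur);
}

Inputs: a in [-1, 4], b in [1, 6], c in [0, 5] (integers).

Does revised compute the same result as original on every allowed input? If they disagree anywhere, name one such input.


a=0, b=1, c=1 yields -3 from original but 0 from revised.
verdict: not equivalent; witness: a=0, b=1, c=1


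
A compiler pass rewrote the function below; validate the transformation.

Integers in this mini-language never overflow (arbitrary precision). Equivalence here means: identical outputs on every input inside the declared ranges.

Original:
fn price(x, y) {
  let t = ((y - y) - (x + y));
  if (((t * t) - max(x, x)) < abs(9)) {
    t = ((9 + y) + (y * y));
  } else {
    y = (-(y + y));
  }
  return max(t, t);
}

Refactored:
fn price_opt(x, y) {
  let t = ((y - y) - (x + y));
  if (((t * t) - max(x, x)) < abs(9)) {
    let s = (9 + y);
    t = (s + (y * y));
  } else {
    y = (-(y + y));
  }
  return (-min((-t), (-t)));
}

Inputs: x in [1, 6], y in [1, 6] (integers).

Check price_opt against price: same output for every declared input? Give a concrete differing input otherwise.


This is a faithful refactor — local variable names differ, plus statement counts differ, plus min/max/abs usage differs, but the computed results match everywhere.
One worked example (x=2, y=3) — price: t = -5; (((t * t) - max(x, x)) < abs(9)) -> false; y = -6; return -5; price_opt: t = -5; (((t * t) - max(x, x)) < abs(9)) -> false; y = -6; return -5; agreement on -5.
Sweeping the whole domain (36 inputs) finds no disagreement.
verdict: equivalent


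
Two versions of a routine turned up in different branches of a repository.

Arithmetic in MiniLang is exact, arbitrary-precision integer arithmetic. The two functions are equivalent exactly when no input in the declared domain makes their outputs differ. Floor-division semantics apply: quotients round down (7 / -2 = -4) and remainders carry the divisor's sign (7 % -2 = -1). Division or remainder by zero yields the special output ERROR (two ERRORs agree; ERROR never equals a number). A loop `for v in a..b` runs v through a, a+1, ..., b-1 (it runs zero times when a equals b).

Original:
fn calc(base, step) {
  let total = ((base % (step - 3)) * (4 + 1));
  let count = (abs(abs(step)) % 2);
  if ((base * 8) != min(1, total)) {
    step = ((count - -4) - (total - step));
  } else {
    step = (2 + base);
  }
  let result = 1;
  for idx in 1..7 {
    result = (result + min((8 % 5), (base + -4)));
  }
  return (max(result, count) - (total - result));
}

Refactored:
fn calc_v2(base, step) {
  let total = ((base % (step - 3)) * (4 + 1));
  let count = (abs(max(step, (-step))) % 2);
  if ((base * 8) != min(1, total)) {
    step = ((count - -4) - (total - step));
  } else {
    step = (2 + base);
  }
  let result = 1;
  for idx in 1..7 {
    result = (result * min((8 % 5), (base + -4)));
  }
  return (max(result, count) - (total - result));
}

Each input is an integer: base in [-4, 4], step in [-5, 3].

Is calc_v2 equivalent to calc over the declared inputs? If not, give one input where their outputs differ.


Input base=-4, step=-5: -26 from calc versus 524308 from calc_v2.
verdict: not equivalent; witness: base=-4, step=-5


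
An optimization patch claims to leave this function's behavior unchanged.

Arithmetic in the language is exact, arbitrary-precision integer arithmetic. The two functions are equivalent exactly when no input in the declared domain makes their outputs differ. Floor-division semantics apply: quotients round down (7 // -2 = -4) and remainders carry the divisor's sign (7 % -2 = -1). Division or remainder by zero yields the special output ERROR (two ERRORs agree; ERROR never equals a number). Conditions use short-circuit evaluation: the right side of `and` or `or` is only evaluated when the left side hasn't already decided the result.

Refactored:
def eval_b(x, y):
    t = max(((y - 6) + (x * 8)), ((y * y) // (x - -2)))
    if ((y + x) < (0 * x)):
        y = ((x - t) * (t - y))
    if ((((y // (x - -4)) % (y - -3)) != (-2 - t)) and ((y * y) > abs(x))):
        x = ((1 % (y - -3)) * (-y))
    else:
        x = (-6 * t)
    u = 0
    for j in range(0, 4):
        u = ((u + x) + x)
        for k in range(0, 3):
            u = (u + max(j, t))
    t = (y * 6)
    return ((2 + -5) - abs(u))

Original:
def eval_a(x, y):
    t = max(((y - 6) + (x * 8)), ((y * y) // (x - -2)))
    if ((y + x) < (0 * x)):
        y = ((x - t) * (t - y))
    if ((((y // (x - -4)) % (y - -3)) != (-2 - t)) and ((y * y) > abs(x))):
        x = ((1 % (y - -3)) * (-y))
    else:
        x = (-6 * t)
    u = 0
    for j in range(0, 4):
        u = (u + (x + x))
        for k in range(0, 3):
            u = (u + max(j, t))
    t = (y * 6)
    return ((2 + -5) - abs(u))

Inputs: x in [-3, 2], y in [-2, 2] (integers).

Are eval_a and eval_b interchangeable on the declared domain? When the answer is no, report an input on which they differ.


Side by side, the visible changes include: same computation, different form.
One worked example (x=0, y=-1) — eval_a: t = 0; ((y + x) < (0 * x)) -> true; y = 0; ((((y // (x - -4)) % (y - -3)) != (-2 - t)) and ((y * y) > abs(x))) -> false; x = 0; u = 0; [j=0]; u = 0; [k=0]; u = 0; [k=1]; u = 0; [k=2]; u = 0; [j=1]; u = 0; [k=0]; u = 1; [k=1]; u = 2; [k=2]; u = 3; [j=2]; u = 3; [k=0]; u = 5; [k=1]; u = 7; [k=2]; u = 9; [j=3]; u = 9; [k=0]; u = 12; [k=1]; u = 15; [k=2]; u = 18; t = 0; return -21; eval_b: t = 0; ((y + x) < (0 * x)) -> true; y = 0; ((((y // (x - -4)) % (y - -3)) != (-2 - t)) and ((y * y) > abs(x))) -> false; x = 0; u = 0; [j=0]; u = 0; [k=0]; u = 0; [k=1]; u = 0; [k=2]; u = 0; [j=1]; u = 0; [k=0]; u = 1; [k=1]; u = 2; [k=2]; u = 3; [j=2]; u = 3; [k=0]; u = 5; [k=1]; u = 7; [k=2]; u = 9; [j=3]; u = 9; [k=0]; u = 12; [k=1]; u = 15; [k=2]; u = 18; t = 0; return -21; agreement on -21.
Every one of the 30 inputs gives matching results.
verdict: equivalent


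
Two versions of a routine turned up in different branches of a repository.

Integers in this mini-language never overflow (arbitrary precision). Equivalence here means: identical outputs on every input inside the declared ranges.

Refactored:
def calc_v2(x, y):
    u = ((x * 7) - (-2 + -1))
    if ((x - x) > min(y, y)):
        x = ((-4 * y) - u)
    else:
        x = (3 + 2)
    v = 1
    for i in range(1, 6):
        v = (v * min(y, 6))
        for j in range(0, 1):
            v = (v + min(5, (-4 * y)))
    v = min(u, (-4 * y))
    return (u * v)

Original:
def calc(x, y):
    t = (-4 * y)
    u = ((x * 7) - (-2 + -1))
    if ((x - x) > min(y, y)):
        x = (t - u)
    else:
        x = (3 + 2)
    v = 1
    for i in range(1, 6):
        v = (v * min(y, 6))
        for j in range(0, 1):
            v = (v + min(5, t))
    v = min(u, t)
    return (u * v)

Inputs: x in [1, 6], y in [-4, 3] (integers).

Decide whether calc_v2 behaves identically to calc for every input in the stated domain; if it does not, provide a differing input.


Differences: arithmetic usage differs, local variable names differ, statement counts differ, constant usage differs — yet all 48 inputs agree.
verdict: equivalent


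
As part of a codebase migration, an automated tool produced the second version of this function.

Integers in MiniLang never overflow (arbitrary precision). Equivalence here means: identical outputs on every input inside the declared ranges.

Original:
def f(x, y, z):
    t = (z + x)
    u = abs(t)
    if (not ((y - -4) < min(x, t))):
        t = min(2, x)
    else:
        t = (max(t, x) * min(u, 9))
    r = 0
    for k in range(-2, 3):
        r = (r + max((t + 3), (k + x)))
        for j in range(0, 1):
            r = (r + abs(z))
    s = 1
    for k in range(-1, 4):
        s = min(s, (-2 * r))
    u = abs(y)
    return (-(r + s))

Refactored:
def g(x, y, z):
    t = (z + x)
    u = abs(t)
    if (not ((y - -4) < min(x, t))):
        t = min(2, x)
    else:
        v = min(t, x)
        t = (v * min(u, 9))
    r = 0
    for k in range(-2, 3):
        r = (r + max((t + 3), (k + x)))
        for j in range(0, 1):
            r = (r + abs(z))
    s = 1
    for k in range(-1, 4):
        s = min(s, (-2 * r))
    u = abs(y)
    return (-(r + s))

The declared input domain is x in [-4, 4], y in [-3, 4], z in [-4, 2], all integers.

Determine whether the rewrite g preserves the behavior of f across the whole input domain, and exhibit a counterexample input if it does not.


The rewrite breaks on x=2, y=-3, z=1, where the results are 65 and 50.
f: t := 3 | u := 3 | (not ((y - -4) < min(x, t))): false | t := 9 | r := 0 | iter k=-2: | r := 12 | iter j=0: | r := 13 | iter k=-1: | r := 25 | iter j=0: | r := 26 | iter k=0: | r := 38 | iter j=0: | r := 39 | iter k=1: | r := 51 | iter j=0: | r := 52 | iter k=2: | r := 64 | iter j=0: | r := 65 | s := 1 | iter k=-1: | s := -130 | iter k=0: | s := -130 | iter k=1: | s := -130 | iter k=2: | s := -130 | iter k=3: | s := -130 | u := 3 | result 65
g: t := 3 | u := 3 | (not ((y - -4) < min(x, t))): false | v := 2 | t := 6 | r := 0 | iter k=-2: | r := 9 | iter j=0: | r := 10 | iter k=-1: | r := 19 | iter j=0: | r := 20 | iter k=0: | r := 29 | iter j=0: | r := 30 | iter k=1: | r := 39 | iter j=0: | r := 40 | iter k=2: | r := 49 | iter j=0: | r := 50 | s := 1 | iter k=-1: | s := -100 | iter k=0: | s := -100 | iter k=1: | s := -100 | iter k=2: | s := -100 | iter k=3: | s := -100 | u := 3 | result 50
verdict: not equivalent; witness: x=2, y=-3, z=1


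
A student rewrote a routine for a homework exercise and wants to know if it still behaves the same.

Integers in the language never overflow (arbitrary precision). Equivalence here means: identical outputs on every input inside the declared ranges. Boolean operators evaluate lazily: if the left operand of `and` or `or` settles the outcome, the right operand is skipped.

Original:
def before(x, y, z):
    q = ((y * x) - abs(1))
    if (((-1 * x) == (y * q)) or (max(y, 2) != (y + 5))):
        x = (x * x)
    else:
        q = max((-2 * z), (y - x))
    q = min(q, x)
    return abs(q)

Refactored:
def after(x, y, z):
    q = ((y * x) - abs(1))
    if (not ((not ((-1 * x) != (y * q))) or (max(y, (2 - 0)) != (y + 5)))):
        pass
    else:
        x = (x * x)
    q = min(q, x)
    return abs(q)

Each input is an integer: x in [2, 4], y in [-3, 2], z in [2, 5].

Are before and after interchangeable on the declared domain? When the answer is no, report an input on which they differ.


Try x=2, y=-3, z=2.
before: q becomes -7; next (((-1 * x) == (y * q)) or (max(y, 2) != (y + 5))) evaluates to false; next q becomes -4; next q becomes -4; next final value 4
after: q becomes -7; next (not ((not ((-1 * x) != (y * q))) or (max(y, (2 - 0)) != (y + 5)))) evaluates to true; next q becomes -7; next final value 7
4 and 7 differ, so these are not the same function on this domain.
verdict: not equivalent; witness: x=2, y=-3, z=2


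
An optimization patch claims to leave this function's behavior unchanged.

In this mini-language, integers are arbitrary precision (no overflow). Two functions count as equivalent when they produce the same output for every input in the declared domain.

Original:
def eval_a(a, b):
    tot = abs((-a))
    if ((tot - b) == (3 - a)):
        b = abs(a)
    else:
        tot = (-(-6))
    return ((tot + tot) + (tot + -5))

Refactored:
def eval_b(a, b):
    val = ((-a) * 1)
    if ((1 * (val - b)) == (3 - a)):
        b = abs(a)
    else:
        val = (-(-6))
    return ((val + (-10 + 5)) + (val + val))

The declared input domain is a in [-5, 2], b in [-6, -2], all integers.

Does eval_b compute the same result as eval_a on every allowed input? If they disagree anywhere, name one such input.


Not equivalent: a=1, b=-3 separates them (13 vs -8).
eval_a: tot=1, then ((tot - b) == (3 - a)) is false, then tot=6, then returns 13
eval_b: val=-1, then ((1 * (val - b)) == (3 - a)) is true, then b=1, then returns -8
verdict: not equivalent; witness: a=1, b=-3


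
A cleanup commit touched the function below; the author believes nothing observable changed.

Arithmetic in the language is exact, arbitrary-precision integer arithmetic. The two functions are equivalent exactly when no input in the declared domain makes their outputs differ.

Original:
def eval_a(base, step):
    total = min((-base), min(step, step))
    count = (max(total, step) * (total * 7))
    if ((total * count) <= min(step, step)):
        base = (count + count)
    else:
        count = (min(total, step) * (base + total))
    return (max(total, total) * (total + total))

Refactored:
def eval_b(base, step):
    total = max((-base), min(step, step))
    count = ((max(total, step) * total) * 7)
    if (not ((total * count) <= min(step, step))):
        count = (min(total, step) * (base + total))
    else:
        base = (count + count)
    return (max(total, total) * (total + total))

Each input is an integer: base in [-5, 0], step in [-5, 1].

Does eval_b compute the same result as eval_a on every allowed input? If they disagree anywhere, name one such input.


Run the pair on base=-5, step=-4.
eval_a: total becomes -4; next count becomes 112; next ((total * count) <= min(step, step)) evaluates to true; next base becomes 224; next final value 32
eval_b: total becomes 5; next count becomes 175; next (not ((total * count) <= min(step, step))) evaluates to true; next count becomes 0; next final value 50
32 != 50, so the rewrite changes behavior.
verdict: not equivalent; witness: base=-5, step=-4


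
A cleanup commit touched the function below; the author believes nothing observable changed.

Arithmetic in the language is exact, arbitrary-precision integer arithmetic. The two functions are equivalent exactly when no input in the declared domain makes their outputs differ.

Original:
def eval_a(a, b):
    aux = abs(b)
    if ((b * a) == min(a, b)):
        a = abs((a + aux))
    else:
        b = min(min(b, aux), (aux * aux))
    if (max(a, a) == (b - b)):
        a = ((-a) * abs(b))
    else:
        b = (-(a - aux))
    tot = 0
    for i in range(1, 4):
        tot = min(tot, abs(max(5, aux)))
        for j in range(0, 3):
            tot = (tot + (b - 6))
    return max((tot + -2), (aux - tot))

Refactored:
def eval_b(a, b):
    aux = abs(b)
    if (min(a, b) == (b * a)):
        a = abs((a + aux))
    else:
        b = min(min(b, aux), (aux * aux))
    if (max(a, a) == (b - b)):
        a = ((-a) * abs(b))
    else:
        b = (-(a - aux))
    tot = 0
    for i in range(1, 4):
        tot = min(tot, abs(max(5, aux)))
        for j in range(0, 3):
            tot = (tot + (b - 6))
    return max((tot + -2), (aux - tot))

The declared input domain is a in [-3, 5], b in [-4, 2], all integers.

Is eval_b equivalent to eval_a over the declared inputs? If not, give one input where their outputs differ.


Side by side, the visible changes include: same computation, different form.
Tracing a=4, b=0: eval_a: aux=0, then ((b * a) == min(a, b)) is true, then a=4, then (max(a, a) == (b - b)) is false, then b=-4, then tot=0, then (i=1), then tot=0, then (j=0), then tot=-10, then (j=1), then tot=-20, then (j=2), then tot=-30, then (i=2), then tot=-30, then (j=0), then tot=-40, then (j=1), then tot=-50, then (j=2), then tot=-60, then (i=3), then tot=-60, then (j=0), then tot=-70, then (j=1), then tot=-80, then (j=2), then tot=-90, then returns 90 | eval_b: aux=0, then (min(a, b) == (b * a)) is true, then a=4, then (max(a, a) == (b - b)) is false, then b=-4, then tot=0, then (i=1), then tot=0, then (j=0), then tot=-10, then (j=1), then tot=-20, then (j=2), then tot=-30, then (i=2), then tot=-30, then (j=0), then tot=-40, then (j=1), then tot=-50, then (j=2), then tot=-60, then (i=3), then tot=-60, then (j=0), then tot=-70, then (j=1), then tot=-80, then (j=2), then tot=-90, then returns 90 — matching result 90.
Checked all 63 inputs in the declared domain: the outputs agree on every one.
verdict: equivalent
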